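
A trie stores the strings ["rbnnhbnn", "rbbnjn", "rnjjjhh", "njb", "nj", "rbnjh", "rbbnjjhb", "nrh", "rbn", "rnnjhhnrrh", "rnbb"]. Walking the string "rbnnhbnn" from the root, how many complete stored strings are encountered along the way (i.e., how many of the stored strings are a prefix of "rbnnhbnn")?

Traverse "rbnnhbnn" character by character; count nodes along the way that are marked as word ends.
Prefixes of the query that are stored words: "rbn", "rbnnhbnn"
Count: 2

2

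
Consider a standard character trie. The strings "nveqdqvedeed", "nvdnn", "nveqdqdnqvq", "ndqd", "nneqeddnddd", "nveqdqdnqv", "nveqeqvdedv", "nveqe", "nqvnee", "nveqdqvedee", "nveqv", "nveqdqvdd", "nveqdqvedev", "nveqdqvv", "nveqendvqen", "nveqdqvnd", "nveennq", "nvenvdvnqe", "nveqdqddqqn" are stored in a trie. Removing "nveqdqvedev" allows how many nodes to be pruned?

1

Walk "nveqdqvedev" from the leaf back toward the root, removing each node that no remaining word uses.
The suffix "v" (1 node) is used only by "nveqdqvedev"; the node for "nveqdqvede" still has the child "e", so pruning stops there.
Nodes removed: 1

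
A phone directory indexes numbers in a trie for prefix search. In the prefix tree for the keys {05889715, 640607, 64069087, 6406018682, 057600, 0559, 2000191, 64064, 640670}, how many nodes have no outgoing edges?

9

Leaves are exactly the stored words that no other stored word extends.
Those words: "0559", "057600", "05889715", "2000191", "6406018682", "640607", "64064", "640670", "64069087"
Leaf count: 9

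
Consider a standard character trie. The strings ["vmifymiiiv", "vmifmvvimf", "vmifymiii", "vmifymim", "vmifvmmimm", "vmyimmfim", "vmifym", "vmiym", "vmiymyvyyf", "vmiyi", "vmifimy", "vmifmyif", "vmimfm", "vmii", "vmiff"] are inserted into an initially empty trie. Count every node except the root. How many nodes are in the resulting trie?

Insert word by word; a character creates a node only if that edge doesn't already exist:
  "vmifymiiiv" → 10 new (v, m, i, f, y, m, i, i, i, v)
  "vmifmvvimf" → prefix "vmif" already present; 6 new (m, v, v, i, m, f)
  "vmifymiii" → prefix "vmifymiii" already present; 0 new (none)
  "vmifymim" → prefix "vmifymi" already present; 1 new (m)
  "vmifvmmimm" → prefix "vmif" already present; 6 new (v, m, m, i, m, m)
  "vmyimmfim" → prefix "vm" already present; 7 new (y, i, m, m, f, i, m)
  "vmifym" → prefix "vmifym" already present; 0 new (none)
  "vmiym" → prefix "vmi" already present; 2 new (y, m)
  "vmiymyvyyf" → prefix "vmiym" already present; 5 new (y, v, y, y, f)
  "vmiyi" → prefix "vmiy" already present; 1 new (i)
  "vmifimy" → prefix "vmif" already present; 3 new (i, m, y)
  "vmifmyif" → prefix "vmifm" already present; 3 new (y, i, f)
  "vmimfm" → prefix "vmi" already present; 3 new (m, f, m)
  "vmii" → prefix "vmi" already present; 1 new (i)
  "vmiff" → prefix "vmif" already present; 1 new (f)
Total nodes = 10 + 6 + 0 + 1 + 6 + 7 + 0 + 2 + 5 + 1 + 3 + 3 + 3 + 1 + 1 = 49

49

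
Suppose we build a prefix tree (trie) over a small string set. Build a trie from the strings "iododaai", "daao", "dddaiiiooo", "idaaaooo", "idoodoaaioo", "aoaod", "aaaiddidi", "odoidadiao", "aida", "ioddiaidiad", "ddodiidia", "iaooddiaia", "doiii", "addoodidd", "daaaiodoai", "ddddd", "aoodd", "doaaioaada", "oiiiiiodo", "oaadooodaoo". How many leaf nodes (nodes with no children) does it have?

A leaf is a node with no children — equivalently, the end of a word that is not a proper prefix of any other stored word.
Those words: "aaaiddidi", "addoodidd", "aida", "aoaod", "aoodd", "daaaiodoai", "daao", "dddaiiiooo", "ddddd", "ddodiidia", "doaaioaada", "doiii", "iaooddiaia", "idaaaooo", "idoodoaaioo", "ioddiaidiad", "iododaai", "oaadooodaoo", "odoidadiao", "oiiiiiodo"
Leaf count: 20

20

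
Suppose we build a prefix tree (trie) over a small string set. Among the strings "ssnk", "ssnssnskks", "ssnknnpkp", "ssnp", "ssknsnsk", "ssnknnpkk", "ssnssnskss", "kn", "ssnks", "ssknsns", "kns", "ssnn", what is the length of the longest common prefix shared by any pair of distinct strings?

8

Equivalently: take the maximum, over all pairs, of their longest common prefix length.
e.g. "ssnknnpkk" and "ssnknnpkp" share the prefix "ssnknnpk" of length 8; no pair shares a longer one.
Longest shared-prefix length: 8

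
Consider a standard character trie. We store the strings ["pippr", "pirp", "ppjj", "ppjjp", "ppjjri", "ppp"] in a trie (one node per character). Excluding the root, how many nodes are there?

For each word, the new-node count is its length minus the longest prefix already in the trie:
  "pippr" → 5 new (p, i, p, p, r)
  "pirp" → prefix "pi" already present; 2 new (r, p)
  "ppjj" → prefix "p" already present; 3 new (p, j, j)
  "ppjjp" → prefix "ppjj" already present; 1 new (p)
  "ppjjri" → prefix "ppjj" already present; 2 new (r, i)
  "ppp" → prefix "pp" already present; 1 new (p)
Total nodes = 5 + 2 + 3 + 1 + 2 + 1 = 14

14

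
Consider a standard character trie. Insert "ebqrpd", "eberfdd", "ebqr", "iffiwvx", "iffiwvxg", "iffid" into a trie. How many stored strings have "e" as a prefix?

3

Filter for entries beginning with "e":
Words under "e": eberfdd, ebqr, ebqrpd
Count: 3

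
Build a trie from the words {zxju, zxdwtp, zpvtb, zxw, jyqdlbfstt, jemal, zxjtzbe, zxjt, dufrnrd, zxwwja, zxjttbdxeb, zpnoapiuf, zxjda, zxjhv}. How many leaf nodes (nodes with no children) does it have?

12

Leaves are exactly the stored words that no other stored word extends.
Those words: "dufrnrd", "jemal", "jyqdlbfstt", "zpnoapiuf", "zpvtb", "zxdwtp", "zxjda", "zxjhv", "zxjttbdxeb", "zxjtzbe", "zxju", "zxwwja"
Leaf count: 12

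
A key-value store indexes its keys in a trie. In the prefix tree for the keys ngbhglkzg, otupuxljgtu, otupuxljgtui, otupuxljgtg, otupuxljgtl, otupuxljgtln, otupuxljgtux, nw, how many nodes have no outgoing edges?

6

Leaves are exactly the stored words that no other stored word extends.
Those words: "ngbhglkzg", "nw", "otupuxljgtg", "otupuxljgtln", "otupuxljgtui", "otupuxljgtux"
Leaf count: 6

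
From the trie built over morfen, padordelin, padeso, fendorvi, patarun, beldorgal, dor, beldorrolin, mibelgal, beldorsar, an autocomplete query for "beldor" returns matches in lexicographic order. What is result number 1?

beldorgal

DFS of the "beldor" subtree visits, in order: "beldorgal", "beldorrolin", "beldorsar"
Position 1: beldorgal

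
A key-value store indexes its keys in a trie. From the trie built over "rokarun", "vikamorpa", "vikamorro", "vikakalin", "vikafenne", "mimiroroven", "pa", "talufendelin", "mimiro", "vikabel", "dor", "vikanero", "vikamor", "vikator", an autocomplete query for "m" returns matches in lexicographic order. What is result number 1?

mimiro

Words with prefix "m", in lexicographic order: "mimiro", "mimiroroven"
The 1st is mimiro.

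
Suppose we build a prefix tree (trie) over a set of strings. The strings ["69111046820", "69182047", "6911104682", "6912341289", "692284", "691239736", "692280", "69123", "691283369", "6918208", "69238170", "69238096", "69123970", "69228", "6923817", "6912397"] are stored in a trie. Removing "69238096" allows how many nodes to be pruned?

3

After clearing the end-marker at "69238096", prune upward until reaching a node still needed by another word.
The suffix "096" (3 nodes) is used only by "69238096"; the node for "69238" still has the child "1", so pruning stops there.
Nodes removed: 3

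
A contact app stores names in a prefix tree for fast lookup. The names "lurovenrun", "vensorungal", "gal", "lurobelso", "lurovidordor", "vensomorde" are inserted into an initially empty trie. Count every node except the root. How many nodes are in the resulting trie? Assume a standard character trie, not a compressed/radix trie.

41

Insert word by word; a character creates a node only if that edge doesn't already exist:
  "lurovenrun" → 10 new (l, u, r, o, v, e, n, r, u, n)
  "vensorungal" → 11 new (v, e, n, s, o, r, u, n, g, a, l)
  "gal" → 3 new (g, a, l)
  "lurobelso" → prefix "luro" already present; 5 new (b, e, l, s, o)
  "lurovidordor" → prefix "lurov" already present; 7 new (i, d, o, r, d, o, r)
  "vensomorde" → prefix "venso" already present; 5 new (m, o, r, d, e)
Total nodes = 10 + 11 + 3 + 5 + 7 + 5 = 41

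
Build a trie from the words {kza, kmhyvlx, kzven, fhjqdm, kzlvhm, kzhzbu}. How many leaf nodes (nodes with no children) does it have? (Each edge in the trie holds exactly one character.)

6

Leaves are exactly the stored words that no other stored word extends.
Those words: "fhjqdm", "kmhyvlx", "kza", "kzhzbu", "kzlvhm", "kzven"
Leaf count: 6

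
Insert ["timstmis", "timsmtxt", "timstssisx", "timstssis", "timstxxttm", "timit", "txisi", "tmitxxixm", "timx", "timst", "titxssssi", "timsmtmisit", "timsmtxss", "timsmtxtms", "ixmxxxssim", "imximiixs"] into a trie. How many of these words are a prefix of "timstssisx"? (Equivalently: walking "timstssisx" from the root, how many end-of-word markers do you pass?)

Walk "timstssisx" from the root; an end-of-word marker is hit whenever a stored word is a prefix of "timstssisx".
Prefixes of the query that are stored words: "timst", "timstssis", "timstssisx"
Count: 3

3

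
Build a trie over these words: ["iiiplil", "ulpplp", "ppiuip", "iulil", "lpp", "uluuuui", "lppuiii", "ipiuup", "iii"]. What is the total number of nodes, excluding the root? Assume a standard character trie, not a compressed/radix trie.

40

Trace insertions, counting only characters that open a new branch:
  "iiiplil" → 7 new (i, i, i, p, l, i, l)
  "ulpplp" → 6 new (u, l, p, p, l, p)
  "ppiuip" → 6 new (p, p, i, u, i, p)
  "iulil" → prefix "i" already present; 4 new (u, l, i, l)
  "lpp" → 3 new (l, p, p)
  "uluuuui" → prefix "ul" already present; 5 new (u, u, u, u, i)
  "lppuiii" → prefix "lpp" already present; 4 new (u, i, i, i)
  "ipiuup" → prefix "i" already present; 5 new (p, i, u, u, p)
  "iii" → prefix "iii" already present; 0 new (none)
Total nodes = 7 + 6 + 6 + 4 + 3 + 5 + 4 + 5 + 0 = 40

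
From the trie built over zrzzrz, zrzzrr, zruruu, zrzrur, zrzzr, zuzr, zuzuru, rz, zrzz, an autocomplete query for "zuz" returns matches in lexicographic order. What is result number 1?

DFS of the "zuz" subtree visits, in order: "zuzr", "zuzuru"
Position 1: zuzr

zuzr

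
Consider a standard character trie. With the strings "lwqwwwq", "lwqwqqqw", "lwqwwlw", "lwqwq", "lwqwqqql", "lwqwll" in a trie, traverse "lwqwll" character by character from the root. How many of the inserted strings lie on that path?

Walk "lwqwll" from the root; an end-of-word marker is hit whenever a stored word is a prefix of "lwqwll".
Prefixes of the query that are stored words: "lwqwll"
Count: 1

1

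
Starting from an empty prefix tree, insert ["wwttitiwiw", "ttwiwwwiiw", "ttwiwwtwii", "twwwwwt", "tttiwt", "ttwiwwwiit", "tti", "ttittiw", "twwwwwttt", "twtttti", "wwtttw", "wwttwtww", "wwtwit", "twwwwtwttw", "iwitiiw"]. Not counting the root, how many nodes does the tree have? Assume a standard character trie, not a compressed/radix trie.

For each word, the new-node count is its length minus the longest prefix already in the trie:
  "wwttitiwiw" → 10 new (w, w, t, t, i, t, i, w, i, w)
  "ttwiwwwiiw" → 10 new (t, t, w, i, w, w, w, i, i, w)
  "ttwiwwtwii" → prefix "ttwiww" already present; 4 new (t, w, i, i)
  "twwwwwt" → prefix "t" already present; 6 new (w, w, w, w, w, t)
  "tttiwt" → prefix "tt" already present; 4 new (t, i, w, t)
  "ttwiwwwiit" → prefix "ttwiwwwii" already present; 1 new (t)
  "tti" → prefix "tt" already present; 1 new (i)
  "ttittiw" → prefix "tti" already present; 4 new (t, t, i, w)
  "twwwwwttt" → prefix "twwwwwt" already present; 2 new (t, t)
  "twtttti" → prefix "tw" already present; 5 new (t, t, t, t, i)
  "wwtttw" → prefix "wwtt" already present; 2 new (t, w)
  "wwttwtww" → prefix "wwtt" already present; 4 new (w, t, w, w)
  "wwtwit" → prefix "wwt" already present; 3 new (w, i, t)
  "twwwwtwttw" → prefix "twwww" already present; 5 new (t, w, t, t, w)
  "iwitiiw" → 7 new (i, w, i, t, i, i, w)
Total nodes = 10 + 10 + 4 + 6 + 4 + 1 + 1 + 4 + 2 + 5 + 2 + 4 + 3 + 5 + 7 = 68

68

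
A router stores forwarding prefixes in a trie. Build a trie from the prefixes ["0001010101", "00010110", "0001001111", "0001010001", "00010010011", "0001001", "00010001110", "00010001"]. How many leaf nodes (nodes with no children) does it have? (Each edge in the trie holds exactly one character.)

Leaves are exactly the stored words that no other stored word extends.
Those words: "00010001110", "00010010011", "0001001111", "0001010001", "0001010101", "00010110"
Leaf count: 6

6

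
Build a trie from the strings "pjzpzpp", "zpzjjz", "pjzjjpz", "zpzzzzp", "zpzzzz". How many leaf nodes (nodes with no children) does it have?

4

Leaves are exactly the stored words that no other stored word extends.
Those words: "pjzjjpz", "pjzpzpp", "zpzjjz", "zpzzzzp"
Leaf count: 4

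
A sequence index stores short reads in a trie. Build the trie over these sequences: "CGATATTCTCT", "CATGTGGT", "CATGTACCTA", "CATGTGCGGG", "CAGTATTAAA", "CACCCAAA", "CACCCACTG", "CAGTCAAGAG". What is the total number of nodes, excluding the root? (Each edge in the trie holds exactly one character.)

For each word, the new-node count is its length minus the longest prefix already in the trie:
  "CGATATTCTCT" → 11 new (C, G, A, T, A, T, T, C, T, C, T)
  "CATGTGGT" → prefix "C" already present; 7 new (A, T, G, T, G, G, T)
  "CATGTACCTA" → prefix "CATGT" already present; 5 new (A, C, C, T, A)
  "CATGTGCGGG" → prefix "CATGTG" already present; 4 new (C, G, G, G)
  "CAGTATTAAA" → prefix "CA" already present; 8 new (G, T, A, T, T, A, A, A)
  "CACCCAAA" → prefix "CA" already present; 6 new (C, C, C, A, A, A)
  "CACCCACTG" → prefix "CACCCA" already present; 3 new (C, T, G)
  "CAGTCAAGAG" → prefix "CAGT" already present; 6 new (C, A, A, G, A, G)
Total nodes = 11 + 7 + 5 + 4 + 8 + 6 + 3 + 6 = 50

50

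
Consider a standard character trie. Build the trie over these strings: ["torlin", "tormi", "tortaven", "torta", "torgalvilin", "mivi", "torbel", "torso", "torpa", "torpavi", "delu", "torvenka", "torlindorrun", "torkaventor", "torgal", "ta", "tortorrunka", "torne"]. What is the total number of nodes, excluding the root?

Trace insertions, counting only characters that open a new branch:
  "torlin" → 6 new (t, o, r, l, i, n)
  "tormi" → prefix "tor" already present; 2 new (m, i)
  "tortaven" → prefix "tor" already present; 5 new (t, a, v, e, n)
  "torta" → prefix "torta" already present; 0 new (none)
  "torgalvilin" → prefix "tor" already present; 8 new (g, a, l, v, i, l, i, n)
  "mivi" → 4 new (m, i, v, i)
  "torbel" → prefix "tor" already present; 3 new (b, e, l)
  "torso" → prefix "tor" already present; 2 new (s, o)
  "torpa" → prefix "tor" already present; 2 new (p, a)
  "torpavi" → prefix "torpa" already present; 2 new (v, i)
  "delu" → 4 new (d, e, l, u)
  "torvenka" → prefix "tor" already present; 5 new (v, e, n, k, a)
  "torlindorrun" → prefix "torlin" already present; 6 new (d, o, r, r, u, n)
  "torkaventor" → prefix "tor" already present; 8 new (k, a, v, e, n, t, o, r)
  "torgal" → prefix "torgal" already present; 0 new (none)
  "ta" → prefix "t" already present; 1 new (a)
  "tortorrunka" → prefix "tort" already present; 7 new (o, r, r, u, n, k, a)
  "torne" → prefix "tor" already present; 2 new (n, e)
Total nodes = 6 + 2 + 5 + 0 + 8 + 4 + 3 + 2 + 2 + 2 + 4 + 5 + 6 + 8 + 0 + 1 + 7 + 2 = 67

67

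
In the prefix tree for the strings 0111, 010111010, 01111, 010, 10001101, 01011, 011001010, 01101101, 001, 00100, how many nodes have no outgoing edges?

6

A leaf is a node with no children — equivalently, the end of a word that is not a proper prefix of any other stored word.
Those words: "00100", "010111010", "011001010", "01101101", "01111", "10001101"
Leaf count: 6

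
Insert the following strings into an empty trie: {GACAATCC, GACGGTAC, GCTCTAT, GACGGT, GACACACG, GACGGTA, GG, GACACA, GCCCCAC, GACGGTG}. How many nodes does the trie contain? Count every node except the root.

For each word, the new-node count is its length minus the longest prefix already in the trie:
  "GACAATCC" → 8 new (G, A, C, A, A, T, C, C)
  "GACGGTAC" → prefix "GAC" already present; 5 new (G, G, T, A, C)
  "GCTCTAT" → prefix "G" already present; 6 new (C, T, C, T, A, T)
  "GACGGT" → prefix "GACGGT" already present; 0 new (none)
  "GACACACG" → prefix "GACA" already present; 4 new (C, A, C, G)
  "GACGGTA" → prefix "GACGGTA" already present; 0 new (none)
  "GG" → prefix "G" already present; 1 new (G)
  "GACACA" → prefix "GACACA" already present; 0 new (none)
  "GCCCCAC" → prefix "GC" already present; 5 new (C, C, C, A, C)
  "GACGGTG" → prefix "GACGGT" already present; 1 new (G)
Total nodes = 8 + 5 + 6 + 0 + 4 + 0 + 1 + 0 + 5 + 1 = 30

30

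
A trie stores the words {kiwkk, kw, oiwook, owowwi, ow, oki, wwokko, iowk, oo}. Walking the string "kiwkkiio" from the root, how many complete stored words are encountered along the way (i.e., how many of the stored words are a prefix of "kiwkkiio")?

1

Walk "kiwkkiio" from the root; an end-of-word marker is hit whenever a stored word is a prefix of "kiwkkiio".
Prefixes of the query that are stored words: "kiwkk"
Count: 1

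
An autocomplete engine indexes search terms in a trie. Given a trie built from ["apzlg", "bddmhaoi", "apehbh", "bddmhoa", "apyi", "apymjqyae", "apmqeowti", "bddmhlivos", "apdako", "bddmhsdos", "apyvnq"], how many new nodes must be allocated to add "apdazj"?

2

Walking "apdazj" from the root, the first 4 characters ("apda") follow existing edges; "z" is the first miss.
New nodes needed: |"apdazj"| − 4 = 6 − 4 = 2.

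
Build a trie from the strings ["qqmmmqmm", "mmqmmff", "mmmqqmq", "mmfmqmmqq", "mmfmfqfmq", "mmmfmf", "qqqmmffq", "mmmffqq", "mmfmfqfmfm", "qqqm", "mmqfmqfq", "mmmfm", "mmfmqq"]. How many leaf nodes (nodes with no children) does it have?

11

Leaves are exactly the stored words that no other stored word extends.
Those words: "mmfmfqfmfm", "mmfmfqfmq", "mmfmqmmqq", "mmfmqq", "mmmffqq", "mmmfmf", "mmmqqmq", "mmqfmqfq", "mmqmmff", "qqmmmqmm", "qqqmmffq"
Leaf count: 11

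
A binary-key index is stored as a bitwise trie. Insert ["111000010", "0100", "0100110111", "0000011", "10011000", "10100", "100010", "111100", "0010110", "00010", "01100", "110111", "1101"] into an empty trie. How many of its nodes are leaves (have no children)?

11

A leaf is a node with no children — equivalently, the end of a word that is not a proper prefix of any other stored word.
Those words: "0000011", "00010", "0010110", "0100110111", "01100", "100010", "10011000", "10100", "110111", "111000010", "111100"
Leaf count: 11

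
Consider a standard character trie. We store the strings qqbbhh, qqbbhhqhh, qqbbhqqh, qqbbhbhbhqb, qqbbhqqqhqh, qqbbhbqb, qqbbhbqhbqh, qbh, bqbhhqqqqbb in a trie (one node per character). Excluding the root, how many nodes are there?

Insert word by word; a character creates a node only if that edge doesn't already exist:
  "qqbbhh" → 6 new (q, q, b, b, h, h)
  "qqbbhhqhh" → prefix "qqbbhh" already present; 3 new (q, h, h)
  "qqbbhqqh" → prefix "qqbbh" already present; 3 new (q, q, h)
  "qqbbhbhbhqb" → prefix "qqbbh" already present; 6 new (b, h, b, h, q, b)
  "qqbbhqqqhqh" → prefix "qqbbhqq" already present; 4 new (q, h, q, h)
  "qqbbhbqb" → prefix "qqbbhb" already present; 2 new (q, b)
  "qqbbhbqhbqh" → prefix "qqbbhbq" already present; 4 new (h, b, q, h)
  "qbh" → prefix "q" already present; 2 new (b, h)
  "bqbhhqqqqbb" → 11 new (b, q, b, h, h, q, q, q, q, b, b)
Total nodes = 6 + 3 + 3 + 6 + 4 + 2 + 4 + 2 + 11 = 41

41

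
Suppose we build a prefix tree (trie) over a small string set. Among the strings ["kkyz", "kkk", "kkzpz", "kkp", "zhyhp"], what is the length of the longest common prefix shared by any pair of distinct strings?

2

The deepest shared node is where two words last agree before diverging.
"kkk" and "kkp" agree on "kk" (2 characters) before diverging; nothing deeper is shared.
Longest shared-prefix length: 2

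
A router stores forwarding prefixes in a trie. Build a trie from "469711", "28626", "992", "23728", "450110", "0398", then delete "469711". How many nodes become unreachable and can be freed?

After clearing the end-marker at "469711", prune upward until reaching a node still needed by another word.
The suffix "69711" (5 nodes) is used only by "469711"; the node for "4" still has the child "5", so pruning stops there.
Nodes removed: 5

5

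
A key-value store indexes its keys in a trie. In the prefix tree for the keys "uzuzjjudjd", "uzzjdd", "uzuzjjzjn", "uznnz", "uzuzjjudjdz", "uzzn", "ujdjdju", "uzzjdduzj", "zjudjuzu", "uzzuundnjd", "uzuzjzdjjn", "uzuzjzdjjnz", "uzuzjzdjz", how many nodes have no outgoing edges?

10

Leaves are exactly the stored words that no other stored word extends.
Those words: "ujdjdju", "uznnz", "uzuzjjudjdz", "uzuzjjzjn", "uzuzjzdjjnz", "uzuzjzdjz", "uzzjdduzj", "uzzn", "uzzuundnjd", "zjudjuzu"
Leaf count: 10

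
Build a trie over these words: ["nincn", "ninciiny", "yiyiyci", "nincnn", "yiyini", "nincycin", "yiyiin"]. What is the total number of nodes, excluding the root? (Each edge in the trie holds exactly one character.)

Count nodes per top-level branch (shared prefixes stored once):
  'n'-branch (ninciiny, nincn, nincnn, nincycin): 14 nodes
  'y'-branch (yiyiin, yiyini, yiyiyci): 11 nodes
Sum: 25

25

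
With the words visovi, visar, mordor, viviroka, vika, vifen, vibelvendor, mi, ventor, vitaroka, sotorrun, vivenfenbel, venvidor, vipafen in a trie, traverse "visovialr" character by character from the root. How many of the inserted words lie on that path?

1

Traverse "visovialr" character by character; count nodes along the way that are marked as word ends.
Prefixes of the query that are stored words: "visovi"
Count: 1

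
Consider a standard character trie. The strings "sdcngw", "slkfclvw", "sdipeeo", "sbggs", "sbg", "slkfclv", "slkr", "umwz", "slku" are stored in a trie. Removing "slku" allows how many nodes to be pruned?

1

After clearing the end-marker at "slku", prune upward until reaching a node still needed by another word.
The suffix "u" (1 node) is used only by "slku"; the node for "slk" still has the child "f", so pruning stops there.
Nodes removed: 1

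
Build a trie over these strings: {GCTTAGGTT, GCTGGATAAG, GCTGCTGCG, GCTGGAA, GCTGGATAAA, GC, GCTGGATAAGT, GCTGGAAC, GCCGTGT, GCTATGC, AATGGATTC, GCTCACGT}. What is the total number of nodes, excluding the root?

Trace insertions, counting only characters that open a new branch:
  "GCTTAGGTT" → 9 new (G, C, T, T, A, G, G, T, T)
  "GCTGGATAAG" → prefix "GCT" already present; 7 new (G, G, A, T, A, A, G)
  "GCTGCTGCG" → prefix "GCTG" already present; 5 new (C, T, G, C, G)
  "GCTGGAA" → prefix "GCTGGA" already present; 1 new (A)
  "GCTGGATAAA" → prefix "GCTGGATAA" already present; 1 new (A)
  "GC" → prefix "GC" already present; 0 new (none)
  "GCTGGATAAGT" → prefix "GCTGGATAAG" already present; 1 new (T)
  "GCTGGAAC" → prefix "GCTGGAA" already present; 1 new (C)
  "GCCGTGT" → prefix "GC" already present; 5 new (C, G, T, G, T)
  "GCTATGC" → prefix "GCT" already present; 4 new (A, T, G, C)
  "AATGGATTC" → 9 new (A, A, T, G, G, A, T, T, C)
  "GCTCACGT" → prefix "GCT" already present; 5 new (C, A, C, G, T)
Total nodes = 9 + 7 + 5 + 1 + 1 + 0 + 1 + 1 + 5 + 4 + 9 + 5 = 48

48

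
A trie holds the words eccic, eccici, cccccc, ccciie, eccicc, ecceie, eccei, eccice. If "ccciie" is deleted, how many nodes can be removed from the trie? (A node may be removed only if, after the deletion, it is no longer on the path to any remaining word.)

3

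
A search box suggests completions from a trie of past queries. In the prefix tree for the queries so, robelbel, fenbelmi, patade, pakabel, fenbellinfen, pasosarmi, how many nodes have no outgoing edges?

Leaves are exactly the stored words that no other stored word extends.
Those words: "fenbellinfen", "fenbelmi", "pakabel", "pasosarmi", "patade", "robelbel", "so"
Leaf count: 7

7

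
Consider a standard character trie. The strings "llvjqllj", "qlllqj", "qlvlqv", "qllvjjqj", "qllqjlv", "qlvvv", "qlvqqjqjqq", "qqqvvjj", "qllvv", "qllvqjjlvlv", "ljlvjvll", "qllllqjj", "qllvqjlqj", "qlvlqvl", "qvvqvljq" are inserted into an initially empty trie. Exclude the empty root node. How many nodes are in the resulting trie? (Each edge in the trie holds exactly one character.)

Insert word by word; a character creates a node only if that edge doesn't already exist:
  "llvjqllj" → 8 new (l, l, v, j, q, l, l, j)
  "qlllqj" → 6 new (q, l, l, l, q, j)
  "qlvlqv" → prefix "ql" already present; 4 new (v, l, q, v)
  "qllvjjqj" → prefix "qll" already present; 5 new (v, j, j, q, j)
  "qllqjlv" → prefix "qll" already present; 4 new (q, j, l, v)
  "qlvvv" → prefix "qlv" already present; 2 new (v, v)
  "qlvqqjqjqq" → prefix "qlv" already present; 7 new (q, q, j, q, j, q, q)
  "qqqvvjj" → prefix "q" already present; 6 new (q, q, v, v, j, j)
  "qllvv" → prefix "qllv" already present; 1 new (v)
  "qllvqjjlvlv" → prefix "qllv" already present; 7 new (q, j, j, l, v, l, v)
  "ljlvjvll" → prefix "l" already present; 7 new (j, l, v, j, v, l, l)
  "qllllqjj" → prefix "qlll" already present; 4 new (l, q, j, j)
  "qllvqjlqj" → prefix "qllvqj" already present; 3 new (l, q, j)
  "qlvlqvl" → prefix "qlvlqv" already present; 1 new (l)
  "qvvqvljq" → prefix "q" already present; 7 new (v, v, q, v, l, j, q)
Total nodes = 8 + 6 + 4 + 5 + 4 + 2 + 7 + 6 + 1 + 7 + 7 + 4 + 3 + 1 + 7 = 72

72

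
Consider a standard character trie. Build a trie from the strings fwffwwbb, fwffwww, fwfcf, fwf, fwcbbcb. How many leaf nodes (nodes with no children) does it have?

A leaf is a node with no children — equivalently, the end of a word that is not a proper prefix of any other stored word.
Those words: "fwcbbcb", "fwfcf", "fwffwwbb", "fwffwww"
Leaf count: 4

4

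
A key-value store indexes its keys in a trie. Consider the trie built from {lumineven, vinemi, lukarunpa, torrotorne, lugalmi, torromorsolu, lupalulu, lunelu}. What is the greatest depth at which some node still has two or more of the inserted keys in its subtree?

5

Equivalently: take the maximum, over all pairs, of their longest common prefix length.
"torromorsolu" and "torrotorne" agree on "torro" (5 characters) before diverging; nothing deeper is shared.
Longest shared-prefix length: 5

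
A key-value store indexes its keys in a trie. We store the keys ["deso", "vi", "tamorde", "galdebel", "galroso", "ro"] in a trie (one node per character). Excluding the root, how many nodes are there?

Trace insertions, counting only characters that open a new branch:
  "deso" → 4 new (d, e, s, o)
  "vi" → 2 new (v, i)
  "tamorde" → 7 new (t, a, m, o, r, d, e)
  "galdebel" → 8 new (g, a, l, d, e, b, e, l)
  "galroso" → prefix "gal" already present; 4 new (r, o, s, o)
  "ro" → 2 new (r, o)
Total nodes = 4 + 2 + 7 + 8 + 4 + 2 = 27

27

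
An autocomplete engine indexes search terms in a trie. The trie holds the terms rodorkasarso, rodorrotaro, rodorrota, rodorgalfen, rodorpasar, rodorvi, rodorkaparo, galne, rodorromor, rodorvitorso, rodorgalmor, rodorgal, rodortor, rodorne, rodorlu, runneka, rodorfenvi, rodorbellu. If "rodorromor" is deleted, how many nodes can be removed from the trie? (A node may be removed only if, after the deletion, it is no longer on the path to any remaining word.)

3

After clearing the end-marker at "rodorromor", prune upward until reaching a node still needed by another word.
The suffix "mor" (3 nodes) is used only by "rodorromor"; the node for "rodorro" still has the child "t", so pruning stops there.
Nodes removed: 3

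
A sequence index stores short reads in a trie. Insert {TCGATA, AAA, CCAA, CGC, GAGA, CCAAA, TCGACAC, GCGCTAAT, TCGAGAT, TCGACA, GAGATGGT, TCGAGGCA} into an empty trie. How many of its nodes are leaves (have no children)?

A leaf is a node with no children — equivalently, the end of a word that is not a proper prefix of any other stored word.
Those words: "AAA", "CCAAA", "CGC", "GAGATGGT", "GCGCTAAT", "TCGACAC", "TCGAGAT", "TCGAGGCA", "TCGATA"
Leaf count: 9

9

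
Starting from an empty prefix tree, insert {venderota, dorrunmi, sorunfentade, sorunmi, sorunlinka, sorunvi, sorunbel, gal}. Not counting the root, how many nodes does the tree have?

44

Count nodes per top-level branch (shared prefixes stored once):
  'd'-branch (dorrunmi): 8 nodes
  'g'-branch (gal): 3 nodes
  's'-branch (sorunbel, sorunfentade, sorunlinka, sorunmi, sorunvi): 24 nodes
  'v'-branch (venderota): 9 nodes
Sum: 44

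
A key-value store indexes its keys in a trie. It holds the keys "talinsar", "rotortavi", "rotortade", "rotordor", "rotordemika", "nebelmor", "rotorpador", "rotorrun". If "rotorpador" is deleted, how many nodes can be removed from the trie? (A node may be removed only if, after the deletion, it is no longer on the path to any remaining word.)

After clearing the end-marker at "rotorpador", prune upward until reaching a node still needed by another word.
The suffix "pador" (5 nodes) is used only by "rotorpador"; the node for "rotor" still has the child "t", so pruning stops there.
Nodes removed: 5

5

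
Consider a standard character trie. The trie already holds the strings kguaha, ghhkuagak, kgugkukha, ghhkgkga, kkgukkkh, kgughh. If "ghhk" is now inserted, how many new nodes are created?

Every character of "ghhk" already lies on an existing path (it is a prefix of some stored word).
No new nodes are needed: 0.

0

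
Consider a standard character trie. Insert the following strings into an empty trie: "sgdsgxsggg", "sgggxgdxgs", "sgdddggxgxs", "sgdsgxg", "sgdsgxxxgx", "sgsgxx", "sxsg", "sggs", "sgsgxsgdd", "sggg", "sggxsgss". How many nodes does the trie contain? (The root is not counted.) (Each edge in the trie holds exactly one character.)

48

Count nodes per top-level branch (shared prefixes stored once):
  's'-branch (sgdddggxgxs, sgdsgxg, sgdsgxsggg, sgdsgxxxgx, sggg, sgggxgdxgs, sggs, sggxsgss, sgsgxsgdd, sgsgxx, sxsg): 48 nodes
Sum: 48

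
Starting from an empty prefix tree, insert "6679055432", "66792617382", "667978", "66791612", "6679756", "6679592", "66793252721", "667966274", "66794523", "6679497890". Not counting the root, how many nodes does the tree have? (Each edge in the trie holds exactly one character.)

Trace insertions, counting only characters that open a new branch:
  "6679055432" → 10 new (6, 6, 7, 9, 0, 5, 5, 4, 3, 2)
  "66792617382" → prefix "6679" already present; 7 new (2, 6, 1, 7, 3, 8, 2)
  "667978" → prefix "6679" already present; 2 new (7, 8)
  "66791612" → prefix "6679" already present; 4 new (1, 6, 1, 2)
  "6679756" → prefix "66797" already present; 2 new (5, 6)
  "6679592" → prefix "6679" already present; 3 new (5, 9, 2)
  "66793252721" → prefix "6679" already present; 7 new (3, 2, 5, 2, 7, 2, 1)
  "667966274" → prefix "6679" already present; 5 new (6, 6, 2, 7, 4)
  "66794523" → prefix "6679" already present; 4 new (4, 5, 2, 3)
  "6679497890" → prefix "66794" already present; 5 new (9, 7, 8, 9, 0)
Total nodes = 10 + 7 + 2 + 4 + 2 + 3 + 7 + 5 + 4 + 5 = 49

49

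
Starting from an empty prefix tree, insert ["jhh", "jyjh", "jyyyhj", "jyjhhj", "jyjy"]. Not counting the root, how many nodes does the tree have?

Trace insertions, counting only characters that open a new branch:
  "jhh" → 3 new (j, h, h)
  "jyjh" → prefix "j" already present; 3 new (y, j, h)
  "jyyyhj" → prefix "jy" already present; 4 new (y, y, h, j)
  "jyjhhj" → prefix "jyjh" already present; 2 new (h, j)
  "jyjy" → prefix "jyj" already present; 1 new (y)
Total nodes = 3 + 3 + 4 + 2 + 1 = 13

13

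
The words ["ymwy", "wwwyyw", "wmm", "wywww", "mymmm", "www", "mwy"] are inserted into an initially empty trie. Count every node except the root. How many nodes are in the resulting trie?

Count nodes per top-level branch (shared prefixes stored once):
  'm'-branch (mwy, mymmm): 7 nodes
  'w'-branch (wmm, www, wwwyyw, wywww): 12 nodes
  'y'-branch (ymwy): 4 nodes
Sum: 23

23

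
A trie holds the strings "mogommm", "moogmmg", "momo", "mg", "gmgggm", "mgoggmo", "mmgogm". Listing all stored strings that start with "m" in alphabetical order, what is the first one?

mg

Words with prefix "m", in lexicographic order: "mg", "mgoggmo", "mmgogm", "mogommm", "momo", "moogmmg"
Position 1: mg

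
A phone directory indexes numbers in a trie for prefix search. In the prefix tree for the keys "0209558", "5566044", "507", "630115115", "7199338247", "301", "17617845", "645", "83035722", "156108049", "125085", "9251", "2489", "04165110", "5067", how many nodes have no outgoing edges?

15

Leaves are exactly the stored words that no other stored word extends.
Those words: "0209558", "04165110", "125085", "156108049", "17617845", "2489", "301", "5067", "507", "5566044", "630115115", "645", "7199338247", "83035722", "9251"
Leaf count: 15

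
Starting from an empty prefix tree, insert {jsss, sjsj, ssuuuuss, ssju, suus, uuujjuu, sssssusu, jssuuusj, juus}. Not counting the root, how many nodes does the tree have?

41

Count nodes per top-level branch (shared prefixes stored once):
  'j'-branch (jsss, jssuuusj, juus): 12 nodes
  's'-branch (sjsj, ssju, sssssusu, ssuuuuss, suus): 22 nodes
  'u'-branch (uuujjuu): 7 nodes
Sum: 41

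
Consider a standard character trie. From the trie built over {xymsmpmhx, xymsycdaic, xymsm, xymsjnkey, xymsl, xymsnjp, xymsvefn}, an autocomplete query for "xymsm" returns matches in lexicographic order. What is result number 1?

Words with prefix "xymsm", in lexicographic order: "xymsm", "xymsmpmhx"
Position 1: xymsm

xymsm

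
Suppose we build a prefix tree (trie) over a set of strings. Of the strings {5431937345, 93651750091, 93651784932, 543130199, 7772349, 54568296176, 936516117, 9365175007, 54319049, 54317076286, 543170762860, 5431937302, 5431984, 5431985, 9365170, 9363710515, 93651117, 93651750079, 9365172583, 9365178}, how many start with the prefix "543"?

Walk to "543"; the words in its subtree are exactly those with that prefix.
Matches: "543130199", "54317076286", "543170762860", "54319049", "5431937302", "5431937345", "5431984", "5431985"
Count: 8

8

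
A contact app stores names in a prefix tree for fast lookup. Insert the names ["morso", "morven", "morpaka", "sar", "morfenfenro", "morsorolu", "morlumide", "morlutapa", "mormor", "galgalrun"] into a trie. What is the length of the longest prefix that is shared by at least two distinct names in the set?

Look for the deepest trie node that still has at least two words in its subtree.
"morlumide" and "morlutapa" agree on "morlu" (5 characters) before diverging; nothing deeper is shared.
Longest shared-prefix length: 5

5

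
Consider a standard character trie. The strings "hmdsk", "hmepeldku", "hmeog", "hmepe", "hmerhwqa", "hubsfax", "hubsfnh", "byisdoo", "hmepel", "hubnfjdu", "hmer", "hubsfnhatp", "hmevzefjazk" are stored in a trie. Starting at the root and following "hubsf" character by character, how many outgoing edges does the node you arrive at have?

Walk "hubsf" from the root, arriving at one node.
Characters that immediately follow "hubsf" among the stored strings: {a, n}.
That node has 2 child edges.

2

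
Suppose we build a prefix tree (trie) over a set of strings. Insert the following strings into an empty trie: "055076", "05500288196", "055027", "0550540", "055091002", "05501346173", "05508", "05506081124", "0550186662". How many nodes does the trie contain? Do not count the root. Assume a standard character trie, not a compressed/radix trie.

43

Count nodes per top-level branch (shared prefixes stored once):
  '0'-branch (05500288196, 05501346173, 0550186662, 055027, 0550540, 05506081124, 055076, 05508, 055091002): 43 nodes
Sum: 43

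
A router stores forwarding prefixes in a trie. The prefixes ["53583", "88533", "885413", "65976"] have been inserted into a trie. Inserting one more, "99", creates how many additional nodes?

2

Nothing in the trie begins with "9"; the whole of "99" is new.
2 − 0 = 2 new nodes.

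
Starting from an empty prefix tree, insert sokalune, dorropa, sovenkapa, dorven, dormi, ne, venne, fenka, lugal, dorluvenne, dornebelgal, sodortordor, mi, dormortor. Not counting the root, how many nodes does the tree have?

75

Trace insertions, counting only characters that open a new branch:
  "sokalune" → 8 new (s, o, k, a, l, u, n, e)
  "dorropa" → 7 new (d, o, r, r, o, p, a)
  "sovenkapa" → prefix "so" already present; 7 new (v, e, n, k, a, p, a)
  "dorven" → prefix "dor" already present; 3 new (v, e, n)
  "dormi" → prefix "dor" already present; 2 new (m, i)
  "ne" → 2 new (n, e)
  "venne" → 5 new (v, e, n, n, e)
  "fenka" → 5 new (f, e, n, k, a)
  "lugal" → 5 new (l, u, g, a, l)
  "dorluvenne" → prefix "dor" already present; 7 new (l, u, v, e, n, n, e)
  "dornebelgal" → prefix "dor" already present; 8 new (n, e, b, e, l, g, a, l)
  "sodortordor" → prefix "so" already present; 9 new (d, o, r, t, o, r, d, o, r)
  "mi" → 2 new (m, i)
  "dormortor" → prefix "dorm" already present; 5 new (o, r, t, o, r)
Total nodes = 8 + 7 + 7 + 3 + 2 + 2 + 5 + 5 + 5 + 7 + 8 + 9 + 2 + 5 = 75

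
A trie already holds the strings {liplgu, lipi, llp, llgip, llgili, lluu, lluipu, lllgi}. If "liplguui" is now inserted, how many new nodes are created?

The longest prefix of "liplguui" already in the trie is "liplgu" (length 6).
So 8 − 6 = 2 new nodes.

2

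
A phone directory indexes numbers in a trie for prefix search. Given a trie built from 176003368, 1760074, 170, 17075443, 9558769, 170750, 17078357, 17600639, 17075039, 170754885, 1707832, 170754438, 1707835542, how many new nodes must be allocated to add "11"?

"1" is already a path in the trie; the remaining "1" must be added.
Each of the 1 remaining characters creates one node.

1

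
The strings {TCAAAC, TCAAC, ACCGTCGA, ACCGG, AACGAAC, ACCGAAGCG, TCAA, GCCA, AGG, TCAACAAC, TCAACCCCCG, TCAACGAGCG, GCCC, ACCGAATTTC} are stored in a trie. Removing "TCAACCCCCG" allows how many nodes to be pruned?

5

A node on "TCAACCCCCG"'s path can go only if nothing else ends at it or branches off below it.
The suffix "CCCCG" (5 nodes) is used only by "TCAACCCCCG"; the node for "TCAAC" still has the child "A", so pruning stops there.
Nodes removed: 5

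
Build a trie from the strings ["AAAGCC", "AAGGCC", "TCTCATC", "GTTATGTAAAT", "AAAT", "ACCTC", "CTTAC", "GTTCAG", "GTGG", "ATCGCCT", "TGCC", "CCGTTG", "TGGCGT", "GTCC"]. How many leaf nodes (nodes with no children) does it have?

Leaves are exactly the stored words that no other stored word extends.
Those words: "AAAGCC", "AAAT", "AAGGCC", "ACCTC", "ATCGCCT", "CCGTTG", "CTTAC", "GTCC", "GTGG", "GTTATGTAAAT", "GTTCAG", "TCTCATC", "TGCC", "TGGCGT"
Leaf count: 14

14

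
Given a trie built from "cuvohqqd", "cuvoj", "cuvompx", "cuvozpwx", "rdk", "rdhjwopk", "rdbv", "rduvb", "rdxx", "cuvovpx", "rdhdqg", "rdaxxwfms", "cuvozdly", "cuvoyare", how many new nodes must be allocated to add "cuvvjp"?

3

"cuv" is already a path in the trie; the remaining "vjp" must be added.
New nodes needed: |"cuvvjp"| − 3 = 6 − 3 = 3.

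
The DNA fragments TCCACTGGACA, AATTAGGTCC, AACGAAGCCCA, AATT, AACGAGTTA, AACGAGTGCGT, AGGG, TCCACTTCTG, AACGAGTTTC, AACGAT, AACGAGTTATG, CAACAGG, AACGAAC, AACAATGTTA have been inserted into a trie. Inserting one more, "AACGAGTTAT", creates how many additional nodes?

0

"AACGAGTTAT" is already a full path in the trie; only an end-marker is added.
No new nodes are needed: 0.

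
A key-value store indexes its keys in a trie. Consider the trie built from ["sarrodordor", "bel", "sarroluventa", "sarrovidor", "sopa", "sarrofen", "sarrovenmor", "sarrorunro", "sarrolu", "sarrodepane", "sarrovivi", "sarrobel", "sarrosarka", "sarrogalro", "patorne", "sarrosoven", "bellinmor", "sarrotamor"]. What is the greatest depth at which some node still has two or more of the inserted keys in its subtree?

7

Look for the deepest trie node that still has at least two words in its subtree.
"sarrolu" and "sarroluventa" agree on "sarrolu" (7 characters) before diverging; nothing deeper is shared.
Longest shared-prefix length: 7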